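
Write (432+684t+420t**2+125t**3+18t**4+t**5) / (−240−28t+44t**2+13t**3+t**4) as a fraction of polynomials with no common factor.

Apply the Euclidean algorithm:
  t**5+18t**4+125t**3+420t**2+684t+432 = (t+5)(t**4+13t**3+44t**2−28t−240) + (16t**3+228t**2+1064t+1632)
  t**4+13t**3+44t**2−28t−240 = ((1/16)t−5/64)(16t**3+228t**2+1064t+1632) + (−(75/16)t**2−(375/8)t−225/2)
  16t**3+228t**2+1064t+1632 = (−(256/75)t−1088/75)(−(75/16)t**2−(375/8)t−225/2) + (0)
Last nonzero remainder: −(75/16)t**2−(375/8)t−225/2. Dividing through by −75/16 gives the monic gcd t**2+10t+24.
Cancel t**2+10t+24 from numerator and denominator to get the reduced form.

(18+21t+8t**2+t**3)/(−10+3t+t**2)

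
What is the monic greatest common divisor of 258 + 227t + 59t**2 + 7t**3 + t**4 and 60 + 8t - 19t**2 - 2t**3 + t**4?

Apply the Euclidean algorithm:
  t**4 + 7t**3 + 59t**2 + 227t + 258 = (t**4 - 2t**3 - 19t**2 + 8t + 60) + (9t**3 + 78t**2 + 219t + 198)
  t**4 - 2t**3 - 19t**2 + 8t + 60 = ((1/9)t - 32/27)(9t**3 + 78t**2 + 219t + 198) + ((442/9)t**2 + (2210/9)t + 884/3)
  9t**3 + 78t**2 + 219t + 198 = ((81/442)t + 297/442)((442/9)t**2 + (2210/9)t + 884/3) + (0)
Last nonzero remainder: (442/9)t**2 + (2210/9)t + 884/3. Dividing through by 442/9 gives the monic gcd t**2 + 5t + 6.

6 + 5t + t**2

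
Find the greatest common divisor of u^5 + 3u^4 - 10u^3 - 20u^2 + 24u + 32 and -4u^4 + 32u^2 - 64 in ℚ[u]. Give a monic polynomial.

u^3 - 2u^2 - 4u + 8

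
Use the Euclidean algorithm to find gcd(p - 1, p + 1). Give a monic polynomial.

1

Euclidean algorithm in ℚ[p]:
  p - 1 = (p + 1) + (-2)
  p + 1 = (-(1/2)p - 1/2)(-2) + (0)
The last nonzero remainder is the constant -2, so the polynomials are coprime and gcd = 1.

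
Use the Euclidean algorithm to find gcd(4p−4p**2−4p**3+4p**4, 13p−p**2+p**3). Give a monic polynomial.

By polynomial division,
  4p**4−4p**3−4p**2+4p = (4p)(p**3−p**2+13p) + (−56p**2+4p)
  p**3−p**2+13p = (−(1/56)p+13/784)(−56p**2+4p) + ((2535/196)p)
  −56p**2+4p = (−(10976/2535)p+784/2535)((2535/196)p) + (0)
Last nonzero remainder: (2535/196)p. Dividing through by 2535/196 gives the monic gcd p.

p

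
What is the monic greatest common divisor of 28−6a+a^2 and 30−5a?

1

Apply the Euclidean algorithm:
  a^2−6a+28 = (−(1/5)a)(−5a+30) + (28)
  −5a+30 = (−(5/28)a+15/14)(28) + (0)
The last nonzero remainder is the constant 28, so the polynomials are coprime and gcd = 1.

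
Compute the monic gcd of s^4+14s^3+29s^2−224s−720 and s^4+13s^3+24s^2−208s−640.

s^3+5s^2−16s−80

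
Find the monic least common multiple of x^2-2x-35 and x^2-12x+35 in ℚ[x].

Apply the Euclidean algorithm:
  x^2-2x-35 = (x^2-12x+35) + (10x-70)
  x^2-12x+35 = ((1/10)x-1/2)(10x-70) + (0)
Last nonzero remainder: 10x-70. Dividing through by 10 gives the monic gcd x-7.
Then lcm(f, g) = f·g / gcd(f, g); expanding and making the result monic gives the answer.

x^3-7x^2-25x+175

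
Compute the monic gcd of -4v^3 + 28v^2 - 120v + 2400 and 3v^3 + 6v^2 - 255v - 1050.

v - 10

Euclidean algorithm in ℚ[v]:
  -4v^3 + 28v^2 - 120v + 2400 = (-4/3)(3v^3 + 6v^2 - 255v - 1050) + (36v^2 - 460v + 1000)
  3v^3 + 6v^2 - 255v - 1050 = ((1/12)v + 133/108)(36v^2 - 460v + 1000) + ((6160/27)v - 61600/27)
  36v^2 - 460v + 1000 = ((243/1540)v - 135/308)((6160/27)v - 61600/27) + (0)
Last nonzero remainder: (6160/27)v - 61600/27. Dividing through by 6160/27 gives the monic gcd v - 10.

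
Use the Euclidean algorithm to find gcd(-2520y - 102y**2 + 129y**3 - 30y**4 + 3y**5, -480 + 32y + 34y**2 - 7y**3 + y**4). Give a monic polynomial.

120 + 22y - 3y**2 + y**3

Euclidean algorithm in ℚ[y]:
  3y**5 - 30y**4 + 129y**3 - 102y**2 - 2520y = (3y - 9)(y**4 - 7y**3 + 34y**2 + 32y - 480) + (-36y**3 + 108y**2 - 792y - 4320)
  y**4 - 7y**3 + 34y**2 + 32y - 480 = (-(1/36)y + 1/9)(-36y**3 + 108y**2 - 792y - 4320) + (0)
Last nonzero remainder: -36y**3 + 108y**2 - 792y - 4320. Dividing through by -36 gives the monic gcd y**3 - 3y**2 + 22y + 120.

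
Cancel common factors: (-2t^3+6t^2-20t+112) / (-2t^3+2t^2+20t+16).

(t^2+t+14)/(t^2+3t+2)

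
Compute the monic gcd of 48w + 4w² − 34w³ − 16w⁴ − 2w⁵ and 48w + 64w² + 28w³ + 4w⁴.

Apply the Euclidean algorithm:
  −2w⁵ − 16w⁴ − 34w³ + 4w² + 48w = (−(1/2)w − 1/2)(4w⁴ + 28w³ + 64w² + 48w) + (12w³ + 60w² + 72w)
  4w⁴ + 28w³ + 64w² + 48w = ((1/3)w + 2/3)(12w³ + 60w² + 72w) + (0)
Last nonzero remainder: 12w³ + 60w² + 72w. Dividing through by 12 gives the monic gcd w³ + 5w² + 6w.

6w + 5w² + w³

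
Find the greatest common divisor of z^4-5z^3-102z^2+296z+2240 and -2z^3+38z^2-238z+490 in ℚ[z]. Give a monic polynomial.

z-7

Apply the Euclidean algorithm:
  z^4-5z^3-102z^2+296z+2240 = (-(1/2)z-7)(-2z^3+38z^2-238z+490) + (45z^2-1125z+5670)
  -2z^3+38z^2-238z+490 = (-(2/45)z-4/15)(45z^2-1125z+5670) + (-286z+2002)
  45z^2-1125z+5670 = (-(45/286)z+405/143)(-286z+2002) + (0)
Last nonzero remainder: -286z+2002. Dividing through by -286 gives the monic gcd z-7.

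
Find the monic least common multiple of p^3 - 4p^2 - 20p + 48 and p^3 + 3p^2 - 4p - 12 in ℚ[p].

p^5 + p^4 - 34p^3 - 76p^2 + 120p + 288

Repeated division with remainder:
  p^3 - 4p^2 - 20p + 48 = (p^3 + 3p^2 - 4p - 12) + (-7p^2 - 16p + 60)
  p^3 + 3p^2 - 4p - 12 = (-(1/7)p - 5/49)(-7p^2 - 16p + 60) + ((144/49)p - 288/49)
  -7p^2 - 16p + 60 = (-(343/144)p - 245/24)((144/49)p - 288/49) + (0)
Last nonzero remainder: (144/49)p - 288/49. Dividing through by 144/49 gives the monic gcd p - 2.
Then lcm(f, g) = f·g / gcd(f, g); expanding and making the result monic gives the answer.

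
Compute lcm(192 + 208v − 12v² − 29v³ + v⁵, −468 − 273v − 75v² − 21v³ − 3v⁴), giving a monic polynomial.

2496 + 2704v + 36v² − 169v³ − 12v⁴ − 16v⁵ + v⁷

Apply the Euclidean algorithm:
  v⁵ − 29v³ − 12v² + 208v + 192 = (−(1/3)v + 7/3)(−3v⁴ − 21v³ − 75v² − 273v − 468) + (−5v³ + 72v² + 689v + 1284)
  −3v⁴ − 21v³ − 75v² − 273v − 468 = ((3/5)v + 321/25)(−5v³ + 72v² + 689v + 1284) + (−(35322/25)v² − (247254/25)v − 423864/25)
  −5v³ + 72v² + 689v + 1284 = ((125/35322)v − 2675/35322)(−(35322/25)v² − (247254/25)v − 423864/25) + (0)
Last nonzero remainder: −(35322/25)v² − (247254/25)v − 423864/25. Dividing through by −35322/25 gives the monic gcd v² + 7v + 12.
Then lcm(f, g) = f·g / gcd(f, g); expanding and making the result monic gives the answer.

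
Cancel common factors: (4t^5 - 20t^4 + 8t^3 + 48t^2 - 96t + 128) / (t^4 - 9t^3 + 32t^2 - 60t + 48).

By polynomial division,
  4t^5 - 20t^4 + 8t^3 + 48t^2 - 96t + 128 = (4t + 16)(t^4 - 9t^3 + 32t^2 - 60t + 48) + (24t^3 - 224t^2 + 672t - 640)
  t^4 - 9t^3 + 32t^2 - 60t + 48 = ((1/24)t + 1/72)(24t^3 - 224t^2 + 672t - 640) + ((64/9)t^2 - (128/3)t + 512/9)
  24t^3 - 224t^2 + 672t - 640 = ((27/8)t - 45/4)((64/9)t^2 - (128/3)t + 512/9) + (0)
Last nonzero remainder: (64/9)t^2 - (128/3)t + 512/9. Dividing through by 64/9 gives the monic gcd t^2 - 6t + 8.
Cancel t^2 - 6t + 8 from numerator and denominator to get the reduced form.

(4t^3 + 4t^2 + 16)/(t^2 - 3t + 6)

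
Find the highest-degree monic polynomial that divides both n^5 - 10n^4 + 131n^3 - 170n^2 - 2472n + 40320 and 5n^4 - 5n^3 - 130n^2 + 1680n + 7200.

Euclidean algorithm in ℚ[n]:
  n^5 - 10n^4 + 131n^3 - 170n^2 - 2472n + 40320 = ((1/5)n - 9/5)(5n^4 - 5n^3 - 130n^2 + 1680n + 7200) + (148n^3 - 740n^2 - 888n + 53280)
  5n^4 - 5n^3 - 130n^2 + 1680n + 7200 = ((5/148)n + 5/37)(148n^3 - 740n^2 - 888n + 53280) + (0)
Last nonzero remainder: 148n^3 - 740n^2 - 888n + 53280. Dividing through by 148 gives the monic gcd n^3 - 5n^2 - 6n + 360.

n^3 - 5n^2 - 6n + 360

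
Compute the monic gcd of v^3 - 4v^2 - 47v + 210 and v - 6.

v - 6

By polynomial division,
  v^3 - 4v^2 - 47v + 210 = (v^2 + 2v - 35)(v - 6) + (0)
The last nonzero remainder v - 6 is already monic.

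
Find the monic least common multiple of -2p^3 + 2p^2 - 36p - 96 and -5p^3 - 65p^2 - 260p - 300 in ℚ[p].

By polynomial division,
  -2p^3 + 2p^2 - 36p - 96 = (2/5)(-5p^3 - 65p^2 - 260p - 300) + (28p^2 + 68p + 24)
  -5p^3 - 65p^2 - 260p - 300 = (-(5/28)p - 185/98)(28p^2 + 68p + 24) + (-(6240/49)p - 12480/49)
  28p^2 + 68p + 24 = (-(343/1560)p - 49/520)(-(6240/49)p - 12480/49) + (0)
Last nonzero remainder: -(6240/49)p - 12480/49. Dividing through by -6240/49 gives the monic gcd p + 2.
Then lcm(f, g) = f·g / gcd(f, g); expanding and making the result monic gives the answer.

p^5 + 10p^4 + 37p^3 + 216p^2 + 1068p + 1440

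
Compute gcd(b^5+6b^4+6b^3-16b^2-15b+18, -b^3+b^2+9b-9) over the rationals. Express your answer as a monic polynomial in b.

b^2+2b-3

By polynomial division,
  b^5+6b^4+6b^3-16b^2-15b+18 = (-b^2-7b-22)(-b^3+b^2+9b-9) + (60b^2+120b-180)
  -b^3+b^2+9b-9 = (-(1/60)b+1/20)(60b^2+120b-180) + (0)
Last nonzero remainder: 60b^2+120b-180. Dividing through by 60 gives the monic gcd b^2+2b-3.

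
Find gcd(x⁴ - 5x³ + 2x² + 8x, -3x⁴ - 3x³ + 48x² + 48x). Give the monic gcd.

x³ - 3x² - 4x

Apply the Euclidean algorithm:
  x⁴ - 5x³ + 2x² + 8x = (-1/3)(-3x⁴ - 3x³ + 48x² + 48x) + (-6x³ + 18x² + 24x)
  -3x⁴ - 3x³ + 48x² + 48x = ((1/2)x + 2)(-6x³ + 18x² + 24x) + (0)
Last nonzero remainder: -6x³ + 18x² + 24x. Dividing through by -6 gives the monic gcd x³ - 3x² - 4x.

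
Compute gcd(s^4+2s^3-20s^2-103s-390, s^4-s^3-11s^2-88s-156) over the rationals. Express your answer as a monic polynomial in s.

s^3-3s^2-5s-78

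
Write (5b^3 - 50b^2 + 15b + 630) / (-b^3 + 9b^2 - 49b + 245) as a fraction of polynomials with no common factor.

(-5b^2 + 15b + 90)/(b^2 - 2b + 35)

By polynomial division,
  5b^3 - 50b^2 + 15b + 630 = (-5)(-b^3 + 9b^2 - 49b + 245) + (-5b^2 - 230b + 1855)
  -b^3 + 9b^2 - 49b + 245 = ((1/5)b - 11)(-5b^2 - 230b + 1855) + (-2950b + 20650)
  -5b^2 - 230b + 1855 = ((1/590)b + 53/590)(-2950b + 20650) + (0)
Last nonzero remainder: -2950b + 20650. Dividing through by -2950 gives the monic gcd b - 7.
Cancel b - 7 from numerator and denominator to get the reduced form.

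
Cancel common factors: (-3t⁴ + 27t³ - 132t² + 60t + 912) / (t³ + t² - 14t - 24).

Apply the Euclidean algorithm:
  -3t⁴ + 27t³ - 132t² + 60t + 912 = (-3t + 30)(t³ + t² - 14t - 24) + (-204t² + 408t + 1632)
  t³ + t² - 14t - 24 = (-(1/204)t - 1/68)(-204t² + 408t + 1632) + (0)
Last nonzero remainder: -204t² + 408t + 1632. Dividing through by -204 gives the monic gcd t² - 2t - 8.
Cancel t² - 2t - 8 from numerator and denominator to get the reduced form.

(-3t² + 21t - 114)/(t + 3)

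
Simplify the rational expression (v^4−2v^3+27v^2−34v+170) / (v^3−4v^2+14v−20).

(v^2+17)/(v−2)

By polynomial division,
  v^4−2v^3+27v^2−34v+170 = (v+2)(v^3−4v^2+14v−20) + (21v^2−42v+210)
  v^3−4v^2+14v−20 = ((1/21)v−2/21)(21v^2−42v+210) + (0)
Last nonzero remainder: 21v^2−42v+210. Dividing through by 21 gives the monic gcd v^2−2v+10.
Cancel v^2−2v+10 from numerator and denominator to get the reduced form.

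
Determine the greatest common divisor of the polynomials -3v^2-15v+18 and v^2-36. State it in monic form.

v+6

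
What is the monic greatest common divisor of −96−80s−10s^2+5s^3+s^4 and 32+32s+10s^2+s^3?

8+6s+s^2

Repeated division with remainder:
  s^4+5s^3−10s^2−80s−96 = (s−5)(s^3+10s^2+32s+32) + (8s^2+48s+64)
  s^3+10s^2+32s+32 = ((1/8)s+1/2)(8s^2+48s+64) + (0)
Last nonzero remainder: 8s^2+48s+64. Dividing through by 8 gives the monic gcd s^2+6s+8.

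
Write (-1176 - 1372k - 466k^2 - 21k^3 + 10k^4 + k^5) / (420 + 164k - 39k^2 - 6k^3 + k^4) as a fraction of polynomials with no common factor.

(84 + 68k + 15k^2 + k^3)/(-30 - k + k^2)

Repeated division with remainder:
  k^5 + 10k^4 - 21k^3 - 466k^2 - 1372k - 1176 = (k + 16)(k^4 - 6k^3 - 39k^2 + 164k + 420) + (114k^3 - 6k^2 - 4416k - 7896)
  k^4 - 6k^3 - 39k^2 + 164k + 420 = ((1/114)k - 113/2166)(114k^3 - 6k^2 - 4416k - 7896) + (-(208/361)k^2 + (1040/361)k + 2912/361)
  114k^3 - 6k^2 - 4416k - 7896 = (-(20577/104)k - 50901/52)(-(208/361)k^2 + (1040/361)k + 2912/361) + (0)
Last nonzero remainder: -(208/361)k^2 + (1040/361)k + 2912/361. Dividing through by -208/361 gives the monic gcd k^2 - 5k - 14.
Cancel k^2 - 5k - 14 from numerator and denominator to get the reduced form.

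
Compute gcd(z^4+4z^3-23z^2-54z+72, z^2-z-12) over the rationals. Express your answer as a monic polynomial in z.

z^2-z-12

Apply the Euclidean algorithm:
  z^4+4z^3-23z^2-54z+72 = (z^2+5z-6)(z^2-z-12) + (0)
The last nonzero remainder z^2-z-12 is already monic.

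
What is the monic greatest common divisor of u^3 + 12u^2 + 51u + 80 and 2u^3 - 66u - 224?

u^2 + 7u + 16

By polynomial division,
  u^3 + 12u^2 + 51u + 80 = (1/2)(2u^3 - 66u - 224) + (12u^2 + 84u + 192)
  2u^3 - 66u - 224 = ((1/6)u - 7/6)(12u^2 + 84u + 192) + (0)
Last nonzero remainder: 12u^2 + 84u + 192. Dividing through by 12 gives the monic gcd u^2 + 7u + 16.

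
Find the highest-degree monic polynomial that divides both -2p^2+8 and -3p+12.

1

Apply the Euclidean algorithm:
  -2p^2+8 = ((2/3)p+8/3)(-3p+12) + (-24)
  -3p+12 = ((1/8)p-1/2)(-24) + (0)
The last nonzero remainder is the constant -24, so the polynomials are coprime and gcd = 1.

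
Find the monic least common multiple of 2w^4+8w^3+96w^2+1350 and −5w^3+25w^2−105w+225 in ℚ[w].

w^5+w^4+36w^3−144w^2+675w−2025

Repeated division with remainder:
  2w^4+8w^3+96w^2+1350 = (−(2/5)w−18/5)(−5w^3+25w^2−105w+225) + (144w^2−288w+2160)
  −5w^3+25w^2−105w+225 = (−(5/144)w+5/48)(144w^2−288w+2160) + (0)
Last nonzero remainder: 144w^2−288w+2160. Dividing through by 144 gives the monic gcd w^2−2w+15.
Then lcm(f, g) = f·g / gcd(f, g); expanding and making the result monic gives the answer.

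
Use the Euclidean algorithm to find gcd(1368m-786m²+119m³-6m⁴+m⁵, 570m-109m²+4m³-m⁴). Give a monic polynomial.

Euclidean algorithm in ℚ[m]:
  m⁵-6m⁴+119m³-786m²+1368m = (-m+2)(-m⁴+4m³-109m²+570m) + (2m³+2m²+228m)
  -m⁴+4m³-109m²+570m = (-(1/2)m+5/2)(2m³+2m²+228m) + (0)
Last nonzero remainder: 2m³+2m²+228m. Dividing through by 2 gives the monic gcd m³+m²+114m.

114m+m²+m³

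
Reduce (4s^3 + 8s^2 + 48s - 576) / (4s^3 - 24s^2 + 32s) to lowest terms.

Euclidean algorithm in ℚ[s]:
  4s^3 + 8s^2 + 48s - 576 = (4s^3 - 24s^2 + 32s) + (32s^2 + 16s - 576)
  4s^3 - 24s^2 + 32s = ((1/8)s - 13/16)(32s^2 + 16s - 576) + (117s - 468)
  32s^2 + 16s - 576 = ((32/117)s + 16/13)(117s - 468) + (0)
Last nonzero remainder: 117s - 468. Dividing through by 117 gives the monic gcd s - 4.
Cancel s - 4 from numerator and denominator to get the reduced form.

(s^2 + 6s + 36)/(s^2 - 2s)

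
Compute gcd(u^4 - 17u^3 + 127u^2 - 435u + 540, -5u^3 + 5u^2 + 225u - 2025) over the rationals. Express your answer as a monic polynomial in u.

u^2 - 10u + 45

Euclidean algorithm in ℚ[u]:
  u^4 - 17u^3 + 127u^2 - 435u + 540 = (-(1/5)u + 16/5)(-5u^3 + 5u^2 + 225u - 2025) + (156u^2 - 1560u + 7020)
  -5u^3 + 5u^2 + 225u - 2025 = (-(5/156)u - 15/52)(156u^2 - 1560u + 7020) + (0)
Last nonzero remainder: 156u^2 - 1560u + 7020. Dividing through by 156 gives the monic gcd u^2 - 10u + 45.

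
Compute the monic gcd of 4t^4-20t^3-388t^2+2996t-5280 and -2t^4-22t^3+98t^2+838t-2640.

By polynomial division,
  4t^4-20t^3-388t^2+2996t-5280 = (-2)(-2t^4-22t^3+98t^2+838t-2640) + (-64t^3-192t^2+4672t-10560)
  -2t^4-22t^3+98t^2+838t-2640 = ((1/32)t+1/4)(-64t^3-192t^2+4672t-10560) + (0)
Last nonzero remainder: -64t^3-192t^2+4672t-10560. Dividing through by -64 gives the monic gcd t^3+3t^2-73t+165.

t^3+3t^2-73t+165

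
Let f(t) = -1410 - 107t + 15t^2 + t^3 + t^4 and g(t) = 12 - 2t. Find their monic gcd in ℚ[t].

-6 + t

Repeated division with remainder:
  t^4 + t^3 + 15t^2 - 107t - 1410 = (-(1/2)t^3 - (7/2)t^2 - (57/2)t - 235/2)(-2t + 12) + (0)
Last nonzero remainder: -2t + 12. Dividing through by -2 gives the monic gcd t - 6.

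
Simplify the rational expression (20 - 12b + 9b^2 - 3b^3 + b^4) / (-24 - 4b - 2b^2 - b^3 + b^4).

(5 - 3b + b^2)/(-6 - b + b^2)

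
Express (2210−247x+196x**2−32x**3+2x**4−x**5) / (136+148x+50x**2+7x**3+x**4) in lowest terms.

(65−13x+5x**2−x**3)/(4+4x+x**2)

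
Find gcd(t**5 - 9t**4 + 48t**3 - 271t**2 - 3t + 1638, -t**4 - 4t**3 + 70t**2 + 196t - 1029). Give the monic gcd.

Repeated division with remainder:
  t**5 - 9t**4 + 48t**3 - 271t**2 - 3t + 1638 = (-t + 13)(-t**4 - 4t**3 + 70t**2 + 196t - 1029) + (170t**3 - 985t**2 - 3580t + 15015)
  -t**4 - 4t**3 + 70t**2 + 196t - 1029 = (-(1/170)t - 333/5780)(170t**3 - 985t**2 - 3580t + 15015) + (-(9025/1156)t**2 + (45125/578)t - 189525/1156)
  170t**3 - 985t**2 - 3580t + 15015 = (-(39304/1805)t - 165308/1805)(-(9025/1156)t**2 + (45125/578)t - 189525/1156) + (0)
Last nonzero remainder: -(9025/1156)t**2 + (45125/578)t - 189525/1156. Dividing through by -9025/1156 gives the monic gcd t**2 - 10t + 21.

t**2 - 10t + 21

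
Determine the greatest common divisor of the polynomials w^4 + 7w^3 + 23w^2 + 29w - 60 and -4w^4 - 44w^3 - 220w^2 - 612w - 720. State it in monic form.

Apply the Euclidean algorithm:
  w^4 + 7w^3 + 23w^2 + 29w - 60 = (-1/4)(-4w^4 - 44w^3 - 220w^2 - 612w - 720) + (-4w^3 - 32w^2 - 124w - 240)
  -4w^4 - 44w^3 - 220w^2 - 612w - 720 = (w + 3)(-4w^3 - 32w^2 - 124w - 240) + (0)
Last nonzero remainder: -4w^3 - 32w^2 - 124w - 240. Dividing through by -4 gives the monic gcd w^3 + 8w^2 + 31w + 60.

w^3 + 8w^2 + 31w + 60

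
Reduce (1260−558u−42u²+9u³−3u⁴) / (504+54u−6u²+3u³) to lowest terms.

(10−3u−u²)/(4+u)

Apply the Euclidean algorithm:
  −3u⁴+9u³−42u²−558u+1260 = (−u+1)(3u³−6u²+54u+504) + (18u²−108u+756)
  3u³−6u²+54u+504 = ((1/6)u+2/3)(18u²−108u+756) + (0)
Last nonzero remainder: 18u²−108u+756. Dividing through by 18 gives the monic gcd u²−6u+42.
Cancel u²−6u+42 from numerator and denominator to get the reduced form.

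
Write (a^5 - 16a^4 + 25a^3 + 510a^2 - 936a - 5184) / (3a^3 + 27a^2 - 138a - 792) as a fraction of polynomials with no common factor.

Repeated division with remainder:
  a^5 - 16a^4 + 25a^3 + 510a^2 - 936a - 5184 = ((1/3)a^2 - (25/3)a + 296/3)(3a^3 + 27a^2 - 138a - 792) + (-3040a^2 + 6080a + 72960)
  3a^3 + 27a^2 - 138a - 792 = (-(3/3040)a - 33/3040)(-3040a^2 + 6080a + 72960) + (0)
Last nonzero remainder: -3040a^2 + 6080a + 72960. Dividing through by -3040 gives the monic gcd a^2 - 2a - 24.
Cancel a^2 - 2a - 24 from numerator and denominator to get the reduced form.

(a^3 - 14a^2 + 21a + 216)/(3a + 33)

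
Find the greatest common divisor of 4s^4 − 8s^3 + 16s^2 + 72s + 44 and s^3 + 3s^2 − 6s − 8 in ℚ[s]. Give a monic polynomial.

s + 1

Repeated division with remainder:
  4s^4 − 8s^3 + 16s^2 + 72s + 44 = (4s − 20)(s^3 + 3s^2 − 6s − 8) + (100s^2 − 16s − 116)
  s^3 + 3s^2 − 6s − 8 = ((1/100)s + 79/2500)(100s^2 − 16s − 116) + (−(2709/625)s − 2709/625)
  100s^2 − 16s − 116 = (−(62500/2709)s + 72500/2709)(−(2709/625)s − 2709/625) + (0)
Last nonzero remainder: −(2709/625)s − 2709/625. Dividing through by −2709/625 gives the monic gcd s + 1.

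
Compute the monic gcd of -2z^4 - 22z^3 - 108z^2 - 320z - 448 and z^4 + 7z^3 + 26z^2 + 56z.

z^3 + 7z^2 + 26z + 56

Apply the Euclidean algorithm:
  -2z^4 - 22z^3 - 108z^2 - 320z - 448 = (-2)(z^4 + 7z^3 + 26z^2 + 56z) + (-8z^3 - 56z^2 - 208z - 448)
  z^4 + 7z^3 + 26z^2 + 56z = (-(1/8)z)(-8z^3 - 56z^2 - 208z - 448) + (0)
Last nonzero remainder: -8z^3 - 56z^2 - 208z - 448. Dividing through by -8 gives the monic gcd z^3 + 7z^2 + 26z + 56.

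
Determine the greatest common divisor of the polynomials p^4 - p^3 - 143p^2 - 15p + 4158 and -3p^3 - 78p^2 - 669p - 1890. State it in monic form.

p^2 + 16p + 63

Repeated division with remainder:
  p^4 - p^3 - 143p^2 - 15p + 4158 = (-(1/3)p + 9)(-3p^3 - 78p^2 - 669p - 1890) + (336p^2 + 5376p + 21168)
  -3p^3 - 78p^2 - 669p - 1890 = (-(1/112)p - 5/56)(336p^2 + 5376p + 21168) + (0)
Last nonzero remainder: 336p^2 + 5376p + 21168. Dividing through by 336 gives the monic gcd p^2 + 16p + 63.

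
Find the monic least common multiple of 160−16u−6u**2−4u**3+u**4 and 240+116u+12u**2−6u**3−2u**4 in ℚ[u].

Repeated division with remainder:
  u**4−4u**3−6u**2−16u+160 = (−1/2)(−2u**4−6u**3+12u**2+116u+240) + (−7u**3+42u+280)
  −2u**4−6u**3+12u**2+116u+240 = ((2/7)u+6/7)(−7u**3+42u+280) + (0)
Last nonzero remainder: −7u**3+42u+280. Dividing through by −7 gives the monic gcd u**3−6u−40.
Then lcm(f, g) = f·g / gcd(f, g); expanding and making the result monic gives the answer.

480+112u−34u**2−18u**3−u**4+u**5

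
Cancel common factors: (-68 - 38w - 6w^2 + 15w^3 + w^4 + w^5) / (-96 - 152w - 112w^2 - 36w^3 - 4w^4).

Repeated division with remainder:
  w^5 + w^4 + 15w^3 - 6w^2 - 38w - 68 = (-(1/4)w + 2)(-4w^4 - 36w^3 - 112w^2 - 152w - 96) + (59w^3 + 180w^2 + 242w + 124)
  -4w^4 - 36w^3 - 112w^2 - 152w - 96 = (-(4/59)w - 1404/3481)(59w^3 + 180w^2 + 242w + 124) + (-(80040/3481)w^2 - (160080/3481)w - 160080/3481)
  59w^3 + 180w^2 + 242w + 124 = (-(205379/80040)w - 107911/40020)(-(80040/3481)w^2 - (160080/3481)w - 160080/3481) + (0)
Last nonzero remainder: -(80040/3481)w^2 - (160080/3481)w - 160080/3481. Dividing through by -80040/3481 gives the monic gcd w^2 + 2w + 2.
Cancel w^2 + 2w + 2 from numerator and denominator to get the reduced form.

(34 - 15w + w^2 - w^3)/(48 + 28w + 4w^2)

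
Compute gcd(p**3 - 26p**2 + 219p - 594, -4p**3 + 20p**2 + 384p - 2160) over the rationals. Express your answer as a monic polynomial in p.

p**2 - 15p + 54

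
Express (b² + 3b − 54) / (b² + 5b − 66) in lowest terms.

(b + 9)/(b + 11)

Repeated division with remainder:
  b² + 3b − 54 = (b² + 5b − 66) + (−2b + 12)
  b² + 5b − 66 = (−(1/2)b − 11/2)(−2b + 12) + (0)
Last nonzero remainder: −2b + 12. Dividing through by −2 gives the monic gcd b − 6.
Cancel b − 6 from numerator and denominator to get the reduced form.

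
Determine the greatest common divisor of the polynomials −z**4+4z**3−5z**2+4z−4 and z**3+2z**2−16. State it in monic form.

z−2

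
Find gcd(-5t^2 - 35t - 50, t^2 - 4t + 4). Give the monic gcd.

1

Apply the Euclidean algorithm:
  -5t^2 - 35t - 50 = (-5)(t^2 - 4t + 4) + (-55t - 30)
  t^2 - 4t + 4 = (-(1/55)t + 10/121)(-55t - 30) + (784/121)
  -55t - 30 = (-(6655/784)t - 1815/392)(784/121) + (0)
The last nonzero remainder is the constant 784/121, so the polynomials are coprime and gcd = 1.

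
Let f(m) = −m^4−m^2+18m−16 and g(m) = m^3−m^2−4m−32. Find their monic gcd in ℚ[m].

m^2+3m+8

Repeated division with remainder:
  −m^4−m^2+18m−16 = (−m−1)(m^3−m^2−4m−32) + (−6m^2−18m−48)
  m^3−m^2−4m−32 = (−(1/6)m+2/3)(−6m^2−18m−48) + (0)
Last nonzero remainder: −6m^2−18m−48. Dividing through by −6 gives the monic gcd m^2+3m+8.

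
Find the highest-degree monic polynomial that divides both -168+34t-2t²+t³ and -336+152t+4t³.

Euclidean algorithm in ℚ[t]:
  t³-2t²+34t-168 = (1/4)(4t³+152t-336) + (-2t²-4t-84)
  4t³+152t-336 = (-2t+4)(-2t²-4t-84) + (0)
Last nonzero remainder: -2t²-4t-84. Dividing through by -2 gives the monic gcd t²+2t+42.

42+2t+t²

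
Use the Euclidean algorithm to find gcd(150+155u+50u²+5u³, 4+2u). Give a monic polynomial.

2+u

Apply the Euclidean algorithm:
  5u³+50u²+155u+150 = ((5/2)u²+20u+75/2)(2u+4) + (0)
Last nonzero remainder: 2u+4. Dividing through by 2 gives the monic gcd u+2.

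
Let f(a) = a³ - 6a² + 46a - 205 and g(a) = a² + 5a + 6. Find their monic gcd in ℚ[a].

1

Repeated division with remainder:
  a³ - 6a² + 46a - 205 = (a - 11)(a² + 5a + 6) + (95a - 139)
  a² + 5a + 6 = ((1/95)a + 614/9025)(95a - 139) + (139496/9025)
  95a - 139 = ((857375/139496)a - 1254475/139496)(139496/9025) + (0)
The last nonzero remainder is the constant 139496/9025, so the polynomials are coprime and gcd = 1.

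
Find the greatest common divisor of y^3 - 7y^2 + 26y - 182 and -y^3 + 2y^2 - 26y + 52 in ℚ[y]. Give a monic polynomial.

Repeated division with remainder:
  y^3 - 7y^2 + 26y - 182 = (-1)(-y^3 + 2y^2 - 26y + 52) + (-5y^2 - 130)
  -y^3 + 2y^2 - 26y + 52 = ((1/5)y - 2/5)(-5y^2 - 130) + (0)
Last nonzero remainder: -5y^2 - 130. Dividing through by -5 gives the monic gcd y^2 + 26.

y^2 + 26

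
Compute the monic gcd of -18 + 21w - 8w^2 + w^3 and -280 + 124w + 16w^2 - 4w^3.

-2 + w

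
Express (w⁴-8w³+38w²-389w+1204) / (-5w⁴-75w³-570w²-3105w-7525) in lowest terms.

By polynomial division,
  w⁴-8w³+38w²-389w+1204 = (-1/5)(-5w⁴-75w³-570w²-3105w-7525) + (-23w³-76w²-1010w-301)
  -5w⁴-75w³-570w²-3105w-7525 = ((5/23)w+1345/529)(-23w³-76w²-1010w-301) + (-(83160/529)w²-(249480/529)w-3575880/529)
  -23w³-76w²-1010w-301 = ((12167/83160)w+529/11880)(-(83160/529)w²-(249480/529)w-3575880/529) + (0)
Last nonzero remainder: -(83160/529)w²-(249480/529)w-3575880/529. Dividing through by -83160/529 gives the monic gcd w²+3w+43.
Cancel w²+3w+43 from numerator and denominator to get the reduced form.

(-w²+11w-28)/(5w²+60w+175)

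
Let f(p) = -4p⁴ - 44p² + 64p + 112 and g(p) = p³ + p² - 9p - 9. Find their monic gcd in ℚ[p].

Euclidean algorithm in ℚ[p]:
  -4p⁴ - 44p² + 64p + 112 = (-4p + 4)(p³ + p² - 9p - 9) + (-84p² + 64p + 148)
  p³ + p² - 9p - 9 = (-(1/84)p - 37/1764)(-84p² + 64p + 148) + (-(2600/441)p - 2600/441)
  -84p² + 64p + 148 = ((9261/650)p - 16317/650)(-(2600/441)p - 2600/441) + (0)
Last nonzero remainder: -(2600/441)p - 2600/441. Dividing through by -2600/441 gives the monic gcd p + 1.

p + 1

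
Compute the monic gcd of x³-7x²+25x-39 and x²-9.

Euclidean algorithm in ℚ[x]:
  x³-7x²+25x-39 = (x-7)(x²-9) + (34x-102)
  x²-9 = ((1/34)x+3/34)(34x-102) + (0)
Last nonzero remainder: 34x-102. Dividing through by 34 gives the monic gcd x-3.

x-3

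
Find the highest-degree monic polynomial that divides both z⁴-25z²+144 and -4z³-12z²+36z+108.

z²-9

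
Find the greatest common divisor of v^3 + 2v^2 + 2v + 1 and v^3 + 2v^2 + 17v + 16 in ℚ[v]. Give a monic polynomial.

v + 1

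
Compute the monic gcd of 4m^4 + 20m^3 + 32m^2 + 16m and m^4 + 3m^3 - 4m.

m^3 + 4m^2 + 4m

Apply the Euclidean algorithm:
  4m^4 + 20m^3 + 32m^2 + 16m = (4)(m^4 + 3m^3 - 4m) + (8m^3 + 32m^2 + 32m)
  m^4 + 3m^3 - 4m = ((1/8)m - 1/8)(8m^3 + 32m^2 + 32m) + (0)
Last nonzero remainder: 8m^3 + 32m^2 + 32m. Dividing through by 8 gives the monic gcd m^3 + 4m^2 + 4m.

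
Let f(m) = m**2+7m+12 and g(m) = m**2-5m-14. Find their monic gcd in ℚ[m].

1

Repeated division with remainder:
  m**2+7m+12 = (m**2-5m-14) + (12m+26)
  m**2-5m-14 = ((1/12)m-43/72)(12m+26) + (55/36)
  12m+26 = ((432/55)m+936/55)(55/36) + (0)
The last nonzero remainder is the constant 55/36, so the polynomials are coprime and gcd = 1.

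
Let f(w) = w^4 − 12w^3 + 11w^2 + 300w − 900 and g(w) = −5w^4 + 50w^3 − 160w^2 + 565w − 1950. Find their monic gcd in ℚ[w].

Euclidean algorithm in ℚ[w]:
  w^4 − 12w^3 + 11w^2 + 300w − 900 = (−1/5)(−5w^4 + 50w^3 − 160w^2 + 565w − 1950) + (−2w^3 − 21w^2 + 413w − 1290)
  −5w^4 + 50w^3 − 160w^2 + 565w − 1950 = ((5/2)w − 205/4)(−2w^3 − 21w^2 + 413w − 1290) + (−(9075/4)w^2 + (99825/4)w − 136125/2)
  −2w^3 − 21w^2 + 413w − 1290 = ((8/9075)w + 172/9075)(−(9075/4)w^2 + (99825/4)w − 136125/2) + (0)
Last nonzero remainder: −(9075/4)w^2 + (99825/4)w − 136125/2. Dividing through by −9075/4 gives the monic gcd w^2 − 11w + 30.

w^2 − 11w + 30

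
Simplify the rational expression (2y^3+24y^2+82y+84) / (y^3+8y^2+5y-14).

(2y+6)/(y-1)

Apply the Euclidean algorithm:
  2y^3+24y^2+82y+84 = (2)(y^3+8y^2+5y-14) + (8y^2+72y+112)
  y^3+8y^2+5y-14 = ((1/8)y-1/8)(8y^2+72y+112) + (0)
Last nonzero remainder: 8y^2+72y+112. Dividing through by 8 gives the monic gcd y^2+9y+14.
Cancel y^2+9y+14 from numerator and denominator to get the reduced form.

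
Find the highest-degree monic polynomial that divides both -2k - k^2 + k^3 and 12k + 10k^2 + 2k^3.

k

By polynomial division,
  k^3 - k^2 - 2k = (1/2)(2k^3 + 10k^2 + 12k) + (-6k^2 - 8k)
  2k^3 + 10k^2 + 12k = (-(1/3)k - 11/9)(-6k^2 - 8k) + ((20/9)k)
  -6k^2 - 8k = (-(27/10)k - 18/5)((20/9)k) + (0)
Last nonzero remainder: (20/9)k. Dividing through by 20/9 gives the monic gcd k.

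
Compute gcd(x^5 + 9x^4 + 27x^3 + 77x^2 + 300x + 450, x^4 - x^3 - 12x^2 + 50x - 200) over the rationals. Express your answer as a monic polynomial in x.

Apply the Euclidean algorithm:
  x^5 + 9x^4 + 27x^3 + 77x^2 + 300x + 450 = (x + 10)(x^4 - x^3 - 12x^2 + 50x - 200) + (49x^3 + 147x^2 + 2450)
  x^4 - x^3 - 12x^2 + 50x - 200 = ((1/49)x - 4/49)(49x^3 + 147x^2 + 2450) + (0)
Last nonzero remainder: 49x^3 + 147x^2 + 2450. Dividing through by 49 gives the monic gcd x^3 + 3x^2 + 50.

x^3 + 3x^2 + 50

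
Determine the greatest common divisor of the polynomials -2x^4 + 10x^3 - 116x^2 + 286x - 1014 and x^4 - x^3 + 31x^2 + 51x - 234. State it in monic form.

By polynomial division,
  -2x^4 + 10x^3 - 116x^2 + 286x - 1014 = (-2)(x^4 - x^3 + 31x^2 + 51x - 234) + (8x^3 - 54x^2 + 388x - 1482)
  x^4 - x^3 + 31x^2 + 51x - 234 = ((1/8)x + 23/32)(8x^3 - 54x^2 + 388x - 1482) + ((341/16)x^2 - (341/8)x + 13299/16)
  8x^3 - 54x^2 + 388x - 1482 = ((128/341)x - 608/341)((341/16)x^2 - (341/8)x + 13299/16) + (0)
Last nonzero remainder: (341/16)x^2 - (341/8)x + 13299/16. Dividing through by 341/16 gives the monic gcd x^2 - 2x + 39.

x^2 - 2x + 39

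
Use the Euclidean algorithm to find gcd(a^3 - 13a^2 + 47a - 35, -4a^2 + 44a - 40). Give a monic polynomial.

Apply the Euclidean algorithm:
  a^3 - 13a^2 + 47a - 35 = (-(1/4)a + 1/2)(-4a^2 + 44a - 40) + (15a - 15)
  -4a^2 + 44a - 40 = (-(4/15)a + 8/3)(15a - 15) + (0)
Last nonzero remainder: 15a - 15. Dividing through by 15 gives the monic gcd a - 1.

a - 1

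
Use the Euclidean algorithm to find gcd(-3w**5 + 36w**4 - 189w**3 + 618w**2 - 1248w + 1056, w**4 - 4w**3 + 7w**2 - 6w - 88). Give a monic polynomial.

w**3 - 6w**2 + 19w - 44

Euclidean algorithm in ℚ[w]:
  -3w**5 + 36w**4 - 189w**3 + 618w**2 - 1248w + 1056 = (-3w + 24)(w**4 - 4w**3 + 7w**2 - 6w - 88) + (-72w**3 + 432w**2 - 1368w + 3168)
  w**4 - 4w**3 + 7w**2 - 6w - 88 = (-(1/72)w - 1/36)(-72w**3 + 432w**2 - 1368w + 3168) + (0)
Last nonzero remainder: -72w**3 + 432w**2 - 1368w + 3168. Dividing through by -72 gives the monic gcd w**3 - 6w**2 + 19w - 44.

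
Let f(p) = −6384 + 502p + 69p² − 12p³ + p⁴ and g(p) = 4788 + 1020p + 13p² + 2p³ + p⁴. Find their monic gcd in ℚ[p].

798 + 37p − 4p² + p³

Repeated division with remainder:
  p⁴ − 12p³ + 69p² + 502p − 6384 = (p⁴ + 2p³ + 13p² + 1020p + 4788) + (−14p³ + 56p² − 518p − 11172)
  p⁴ + 2p³ + 13p² + 1020p + 4788 = (−(1/14)p − 3/7)(−14p³ + 56p² − 518p − 11172) + (0)
Last nonzero remainder: −14p³ + 56p² − 518p − 11172. Dividing through by −14 gives the monic gcd p³ − 4p² + 37p + 798.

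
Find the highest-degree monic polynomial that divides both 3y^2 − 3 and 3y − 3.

y − 1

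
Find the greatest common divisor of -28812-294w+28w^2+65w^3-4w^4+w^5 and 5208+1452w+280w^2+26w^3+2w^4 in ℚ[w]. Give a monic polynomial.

By polynomial division,
  w^5-4w^4+65w^3+28w^2-294w-28812 = ((1/2)w-17/2)(2w^4+26w^3+280w^2+1452w+5208) + (146w^3+1682w^2+9444w+15456)
  2w^4+26w^3+280w^2+1452w+5208 = ((1/73)w+108/5329)(146w^3+1682w^2+9444w+15456) + ((621052/5329)w^2+(5589468/5329)w+26084184/5329)
  146w^3+1682w^2+9444w+15456 = ((389017/310526)w+490268/155263)((621052/5329)w^2+(5589468/5329)w+26084184/5329) + (0)
Last nonzero remainder: (621052/5329)w^2+(5589468/5329)w+26084184/5329. Dividing through by 621052/5329 gives the monic gcd w^2+9w+42.

42+9w+w^2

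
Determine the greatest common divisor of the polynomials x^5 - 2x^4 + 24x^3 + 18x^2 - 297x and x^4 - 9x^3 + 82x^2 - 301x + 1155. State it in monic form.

x^2 - 2x + 33

Euclidean algorithm in ℚ[x]:
  x^5 - 2x^4 + 24x^3 + 18x^2 - 297x = (x + 7)(x^4 - 9x^3 + 82x^2 - 301x + 1155) + (5x^3 - 255x^2 + 655x - 8085)
  x^4 - 9x^3 + 82x^2 - 301x + 1155 = ((1/5)x + 42/5)(5x^3 - 255x^2 + 655x - 8085) + (2093x^2 - 4186x + 69069)
  5x^3 - 255x^2 + 655x - 8085 = ((5/2093)x - 35/299)(2093x^2 - 4186x + 69069) + (0)
Last nonzero remainder: 2093x^2 - 4186x + 69069. Dividing through by 2093 gives the monic gcd x^2 - 2x + 33.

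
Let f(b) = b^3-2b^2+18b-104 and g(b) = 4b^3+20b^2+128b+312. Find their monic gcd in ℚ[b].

b^2+2b+26

Apply the Euclidean algorithm:
  b^3-2b^2+18b-104 = (1/4)(4b^3+20b^2+128b+312) + (-7b^2-14b-182)
  4b^3+20b^2+128b+312 = (-(4/7)b-12/7)(-7b^2-14b-182) + (0)
Last nonzero remainder: -7b^2-14b-182. Dividing through by -7 gives the monic gcd b^2+2b+26.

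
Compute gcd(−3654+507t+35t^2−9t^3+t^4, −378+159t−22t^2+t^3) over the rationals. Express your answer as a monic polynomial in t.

By polynomial division,
  t^4−9t^3+35t^2+507t−3654 = (t+13)(t^3−22t^2+159t−378) + (162t^2−1182t+1260)
  t^3−22t^2+159t−378 = ((1/162)t−397/4374)(162t^2−1182t+1260) + ((32032/729)t−64064/243)
  162t^2−1182t+1260 = ((59049/16016)t−10935/2288)((32032/729)t−64064/243) + (0)
Last nonzero remainder: (32032/729)t−64064/243. Dividing through by 32032/729 gives the monic gcd t−6.

−6+t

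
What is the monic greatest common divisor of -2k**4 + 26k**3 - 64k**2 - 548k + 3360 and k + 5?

k + 5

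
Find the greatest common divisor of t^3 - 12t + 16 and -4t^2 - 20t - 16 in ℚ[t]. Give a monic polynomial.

By polynomial division,
  t^3 - 12t + 16 = (-(1/4)t + 5/4)(-4t^2 - 20t - 16) + (9t + 36)
  -4t^2 - 20t - 16 = (-(4/9)t - 4/9)(9t + 36) + (0)
Last nonzero remainder: 9t + 36. Dividing through by 9 gives the monic gcd t + 4.

t + 4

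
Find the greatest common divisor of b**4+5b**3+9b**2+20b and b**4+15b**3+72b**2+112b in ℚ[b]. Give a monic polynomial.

b**2+4b

Euclidean algorithm in ℚ[b]:
  b**4+5b**3+9b**2+20b = (b**4+15b**3+72b**2+112b) + (-10b**3-63b**2-92b)
  b**4+15b**3+72b**2+112b = (-(1/10)b-87/100)(-10b**3-63b**2-92b) + ((799/100)b**2+(799/25)b)
  -10b**3-63b**2-92b = (-(1000/799)b-2300/799)((799/100)b**2+(799/25)b) + (0)
Last nonzero remainder: (799/100)b**2+(799/25)b. Dividing through by 799/100 gives the monic gcd b**2+4b.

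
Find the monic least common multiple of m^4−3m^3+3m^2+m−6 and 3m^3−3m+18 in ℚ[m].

By polynomial division,
  m^4−3m^3+3m^2+m−6 = ((1/3)m−1)(3m^3−3m+18) + (4m^2−8m+12)
  3m^3−3m+18 = ((3/4)m+3/2)(4m^2−8m+12) + (0)
Last nonzero remainder: 4m^2−8m+12. Dividing through by 4 gives the monic gcd m^2−2m+3.
Then lcm(f, g) = f·g / gcd(f, g); expanding and making the result monic gives the answer.

m^5−m^4−3m^3+7m^2−4m−12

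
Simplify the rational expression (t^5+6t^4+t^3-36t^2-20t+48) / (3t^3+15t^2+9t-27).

(t^3+4t^2-4t-16)/(3t+9)

Repeated division with remainder:
  t^5+6t^4+t^3-36t^2-20t+48 = ((1/3)t^2+(1/3)t-7/3)(3t^3+15t^2+9t-27) + (5t^2+10t-15)
  3t^3+15t^2+9t-27 = ((3/5)t+9/5)(5t^2+10t-15) + (0)
Last nonzero remainder: 5t^2+10t-15. Dividing through by 5 gives the monic gcd t^2+2t-3.
Cancel t^2+2t-3 from numerator and denominator to get the reduced form.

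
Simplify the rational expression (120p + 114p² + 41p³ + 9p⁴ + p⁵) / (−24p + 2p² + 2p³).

(30 + 21p + 5p² + p³)/(−6 + 2p)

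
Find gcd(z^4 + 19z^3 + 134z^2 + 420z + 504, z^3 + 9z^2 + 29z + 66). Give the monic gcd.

z + 6

Repeated division with remainder:
  z^4 + 19z^3 + 134z^2 + 420z + 504 = (z + 10)(z^3 + 9z^2 + 29z + 66) + (15z^2 + 64z - 156)
  z^3 + 9z^2 + 29z + 66 = ((1/15)z + 71/225)(15z^2 + 64z - 156) + ((4321/225)z + 8642/75)
  15z^2 + 64z - 156 = ((3375/4321)z - 5850/4321)((4321/225)z + 8642/75) + (0)
Last nonzero remainder: (4321/225)z + 8642/75. Dividing through by 4321/225 gives the monic gcd z + 6.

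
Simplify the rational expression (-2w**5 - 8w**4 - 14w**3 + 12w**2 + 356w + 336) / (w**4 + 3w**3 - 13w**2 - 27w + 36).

Apply the Euclidean algorithm:
  -2w**5 - 8w**4 - 14w**3 + 12w**2 + 356w + 336 = (-2w - 2)(w**4 + 3w**3 - 13w**2 - 27w + 36) + (-34w**3 - 68w**2 + 374w + 408)
  w**4 + 3w**3 - 13w**2 - 27w + 36 = (-(1/34)w - 1/34)(-34w**3 - 68w**2 + 374w + 408) + (-4w**2 - 4w + 48)
  -34w**3 - 68w**2 + 374w + 408 = ((17/2)w + 17/2)(-4w**2 - 4w + 48) + (0)
Last nonzero remainder: -4w**2 - 4w + 48. Dividing through by -4 gives the monic gcd w**2 + w - 12.
Cancel w**2 + w - 12 from numerator and denominator to get the reduced form.

(-2w**3 - 6w**2 - 32w - 28)/(w**2 + 2w - 3)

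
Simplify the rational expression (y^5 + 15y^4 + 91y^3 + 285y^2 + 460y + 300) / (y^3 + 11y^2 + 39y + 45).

By polynomial division,
  y^5 + 15y^4 + 91y^3 + 285y^2 + 460y + 300 = (y^2 + 4y + 8)(y^3 + 11y^2 + 39y + 45) + (-4y^2 - 32y - 60)
  y^3 + 11y^2 + 39y + 45 = (-(1/4)y - 3/4)(-4y^2 - 32y - 60) + (0)
Last nonzero remainder: -4y^2 - 32y - 60. Dividing through by -4 gives the monic gcd y^2 + 8y + 15.
Cancel y^2 + 8y + 15 from numerator and denominator to get the reduced form.

(y^3 + 7y^2 + 20y + 20)/(y + 3)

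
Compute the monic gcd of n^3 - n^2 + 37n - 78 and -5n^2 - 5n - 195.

n^2 + n + 39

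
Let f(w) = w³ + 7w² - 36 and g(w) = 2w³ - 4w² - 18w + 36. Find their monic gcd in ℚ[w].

Apply the Euclidean algorithm:
  w³ + 7w² - 36 = (1/2)(2w³ - 4w² - 18w + 36) + (9w² + 9w - 54)
  2w³ - 4w² - 18w + 36 = ((2/9)w - 2/3)(9w² + 9w - 54) + (0)
Last nonzero remainder: 9w² + 9w - 54. Dividing through by 9 gives the monic gcd w² + w - 6.

w² + w - 6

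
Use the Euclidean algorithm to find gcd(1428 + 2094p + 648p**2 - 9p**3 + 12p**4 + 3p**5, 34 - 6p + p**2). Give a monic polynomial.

34 - 6p + p**2

By polynomial division,
  3p**5 + 12p**4 - 9p**3 + 648p**2 + 2094p + 1428 = (3p**3 + 30p**2 + 69p + 42)(p**2 - 6p + 34) + (0)
The last nonzero remainder p**2 - 6p + 34 is already monic.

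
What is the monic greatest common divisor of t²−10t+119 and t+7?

1

Repeated division with remainder:
  t²−10t+119 = (t−17)(t+7) + (238)
  t+7 = ((1/238)t+1/34)(238) + (0)
The last nonzero remainder is the constant 238, so the polynomials are coprime and gcd = 1.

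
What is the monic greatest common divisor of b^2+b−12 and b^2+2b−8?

b+4

Apply the Euclidean algorithm:
  b^2+b−12 = (b^2+2b−8) + (−b−4)
  b^2+2b−8 = (−b+2)(−b−4) + (0)
Last nonzero remainder: −b−4. Dividing through by −1 gives the monic gcd b+4.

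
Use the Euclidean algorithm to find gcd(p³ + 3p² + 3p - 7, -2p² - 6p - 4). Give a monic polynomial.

1

Apply the Euclidean algorithm:
  p³ + 3p² + 3p - 7 = (-(1/2)p)(-2p² - 6p - 4) + (p - 7)
  -2p² - 6p - 4 = (-2p - 20)(p - 7) + (-144)
  p - 7 = (-(1/144)p + 7/144)(-144) + (0)
The last nonzero remainder is the constant -144, so the polynomials are coprime and gcd = 1.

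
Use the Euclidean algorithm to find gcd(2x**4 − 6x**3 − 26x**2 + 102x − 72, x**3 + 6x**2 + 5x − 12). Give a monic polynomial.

x**2 + 3x − 4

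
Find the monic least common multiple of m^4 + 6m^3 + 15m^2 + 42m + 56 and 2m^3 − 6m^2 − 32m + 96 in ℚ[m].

m^6 − m^5 − 15m^4 + 9m^3 − 58m^2 + 112m + 672

Apply the Euclidean algorithm:
  m^4 + 6m^3 + 15m^2 + 42m + 56 = ((1/2)m + 9/2)(2m^3 − 6m^2 − 32m + 96) + (58m^2 + 138m − 376)
  2m^3 − 6m^2 − 32m + 96 = ((1/29)m − 156/841)(58m^2 + 138m − 376) + ((5520/841)m + 22080/841)
  58m^2 + 138m − 376 = ((24389/2760)m − 39527/2760)((5520/841)m + 22080/841) + (0)
Last nonzero remainder: (5520/841)m + 22080/841. Dividing through by 5520/841 gives the monic gcd m + 4.
Then lcm(f, g) = f·g / gcd(f, g); expanding and making the result monic gives the answer.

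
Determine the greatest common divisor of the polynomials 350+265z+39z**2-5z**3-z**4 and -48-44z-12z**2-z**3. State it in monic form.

2+z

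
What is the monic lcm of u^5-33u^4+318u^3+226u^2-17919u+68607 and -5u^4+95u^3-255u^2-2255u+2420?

u^7-30u^6+215u^5+1312u^4-18513u^3+13946u^2+277497u-274428

Repeated division with remainder:
  u^5-33u^4+318u^3+226u^2-17919u+68607 = (-(1/5)u+14/5)(-5u^4+95u^3-255u^2-2255u+2420) + (u^3+489u^2-11121u+61831)
  -5u^4+95u^3-255u^2-2255u+2420 = (-5u+2540)(u^3+489u^2-11121u+61831) + (-1297920u^2+28554240u-157048320)
  u^3+489u^2-11121u+61831 = (-(1/1297920)u-511/1297920)(-1297920u^2+28554240u-157048320) + (0)
Last nonzero remainder: -1297920u^2+28554240u-157048320. Dividing through by -1297920 gives the monic gcd u^2-22u+121.
Then lcm(f, g) = f·g / gcd(f, g); expanding and making the result monic gives the answer.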